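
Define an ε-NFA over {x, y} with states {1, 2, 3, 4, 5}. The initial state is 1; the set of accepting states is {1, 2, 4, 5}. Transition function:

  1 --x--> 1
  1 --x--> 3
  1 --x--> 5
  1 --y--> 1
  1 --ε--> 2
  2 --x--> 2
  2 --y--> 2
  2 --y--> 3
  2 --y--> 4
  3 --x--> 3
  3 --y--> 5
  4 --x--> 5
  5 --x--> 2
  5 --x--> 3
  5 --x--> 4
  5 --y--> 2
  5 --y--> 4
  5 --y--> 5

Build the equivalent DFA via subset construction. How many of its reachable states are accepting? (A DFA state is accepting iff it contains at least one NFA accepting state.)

Start state of the DFA: {1, 2} (ε-closure of the NFA start).
{1, 2} --x--> {1, 2, 3, 5}  [new]
{1, 2} --y--> {1, 2, 3, 4}  [new]
{1, 2, 3, 5} --x--> {1, 2, 3, 4, 5}  [new]
{1, 2, 3, 5} --y--> {1, 2, 3, 4, 5}  [seen]
{1, 2, 3, 4} --x--> {1, 2, 3, 5}  [seen]
{1, 2, 3, 4} --y--> {1, 2, 3, 4, 5}  [seen]
{1, 2, 3, 4, 5} --x--> {1, 2, 3, 4, 5}  [seen]
{1, 2, 3, 4, 5} --y--> {1, 2, 3, 4, 5}  [seen]
Reachable DFA states: {1, 2}, {1, 2, 3, 5}, {1, 2, 3, 4}, {1, 2, 3, 4, 5}.
Accepting DFA states (contain an NFA accepting state): {1, 2}, {1, 2, 3, 5}, {1, 2, 3, 4}, {1, 2, 3, 4, 5}.

4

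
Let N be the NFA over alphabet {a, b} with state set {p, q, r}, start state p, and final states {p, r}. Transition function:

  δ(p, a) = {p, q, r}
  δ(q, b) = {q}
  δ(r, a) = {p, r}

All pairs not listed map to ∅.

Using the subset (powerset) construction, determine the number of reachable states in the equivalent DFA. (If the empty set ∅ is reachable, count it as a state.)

Start state of the DFA: {p}.
{p} --a--> {p, q, r}  [new]
{p} --b--> ∅  [new]
{p, q, r} --a--> {p, q, r}  [seen]
{p, q, r} --b--> {q}  [new]
∅ --a--> ∅  [seen]
∅ --b--> ∅  [seen]
{q} --a--> ∅  [seen]
{q} --b--> {q}  [seen]
Reachable DFA states: {p}, {p, q, r}, ∅, {q}.

4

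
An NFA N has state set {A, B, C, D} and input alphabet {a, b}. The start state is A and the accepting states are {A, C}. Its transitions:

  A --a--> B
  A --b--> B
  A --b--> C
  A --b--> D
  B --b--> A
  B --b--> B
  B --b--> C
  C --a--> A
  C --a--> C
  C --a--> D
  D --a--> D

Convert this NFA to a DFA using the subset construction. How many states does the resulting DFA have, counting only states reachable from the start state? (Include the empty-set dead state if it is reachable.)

7

Start state of the DFA: {A}.
{A} --a--> {B}  [new]
{A} --b--> {B, C, D}  [new]
{B} --a--> ∅  [new]
{B} --b--> {A, B, C}  [new]
{B, C, D} --a--> {A, C, D}  [new]
{B, C, D} --b--> {A, B, C}  [seen]
∅ --a--> ∅  [seen]
∅ --b--> ∅  [seen]
{A, B, C} --a--> {A, B, C, D}  [new]
{A, B, C} --b--> {A, B, C, D}  [seen]
{A, C, D} --a--> {A, B, C, D}  [seen]
{A, C, D} --b--> {B, C, D}  [seen]
{A, B, C, D} --a--> {A, B, C, D}  [seen]
{A, B, C, D} --b--> {A, B, C, D}  [seen]
Reachable DFA states: {A}, {B}, {B, C, D}, ∅, {A, B, C}, {A, C, D}, {A, B, C, D}.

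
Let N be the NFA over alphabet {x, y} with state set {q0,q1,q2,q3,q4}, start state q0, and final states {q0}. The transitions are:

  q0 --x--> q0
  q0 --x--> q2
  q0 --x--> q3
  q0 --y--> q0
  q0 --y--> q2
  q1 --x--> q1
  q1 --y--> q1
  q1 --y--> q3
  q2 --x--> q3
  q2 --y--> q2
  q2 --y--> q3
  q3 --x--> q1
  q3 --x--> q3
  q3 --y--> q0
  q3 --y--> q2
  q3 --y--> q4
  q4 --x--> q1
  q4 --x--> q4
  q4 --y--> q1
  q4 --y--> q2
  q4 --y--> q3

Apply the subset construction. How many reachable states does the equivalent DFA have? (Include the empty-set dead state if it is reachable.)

6

Start state of the DFA: {q0}.
{q0} --x--> {q0,q2,q3}  [new]
{q0} --y--> {q0,q2}  [new]
{q0,q2,q3} --x--> {q0,q1,q2,q3}  [new]
{q0,q2,q3} --y--> {q0,q2,q3,q4}  [new]
{q0,q2} --x--> {q0,q2,q3}  [seen]
{q0,q2} --y--> {q0,q2,q3}  [seen]
{q0,q1,q2,q3} --x--> {q0,q1,q2,q3}  [seen]
{q0,q1,q2,q3} --y--> {q0,q1,q2,q3,q4}  [new]
{q0,q2,q3,q4} --x--> {q0,q1,q2,q3,q4}  [seen]
{q0,q2,q3,q4} --y--> {q0,q1,q2,q3,q4}  [seen]
{q0,q1,q2,q3,q4} --x--> {q0,q1,q2,q3,q4}  [seen]
{q0,q1,q2,q3,q4} --y--> {q0,q1,q2,q3,q4}  [seen]
Reachable DFA states: {q0}, {q0,q2,q3}, {q0,q2}, {q0,q1,q2,q3}, {q0,q2,q3,q4}, {q0,q1,q2,q3,q4}.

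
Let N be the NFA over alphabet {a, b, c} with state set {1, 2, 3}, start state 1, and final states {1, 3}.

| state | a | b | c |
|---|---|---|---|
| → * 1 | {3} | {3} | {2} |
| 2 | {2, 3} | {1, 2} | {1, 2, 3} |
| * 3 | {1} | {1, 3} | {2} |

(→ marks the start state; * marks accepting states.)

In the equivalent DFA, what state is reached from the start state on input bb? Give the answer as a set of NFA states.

Start: {1}.
δ(1,b) = {3}.
Union: {3}.
After b: {3}.
δ(3,b) = {1, 3}.
Union: {1, 3}.
After b: {1, 3}.

{1, 3}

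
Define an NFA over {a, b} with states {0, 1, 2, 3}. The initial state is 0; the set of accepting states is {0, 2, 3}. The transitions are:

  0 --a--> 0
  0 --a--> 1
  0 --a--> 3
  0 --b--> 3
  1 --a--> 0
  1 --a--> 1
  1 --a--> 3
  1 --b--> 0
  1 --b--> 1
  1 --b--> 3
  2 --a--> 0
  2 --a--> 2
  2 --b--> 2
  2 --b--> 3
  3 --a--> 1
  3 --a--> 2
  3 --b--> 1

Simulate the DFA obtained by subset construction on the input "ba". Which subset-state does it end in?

{1, 2}

Start: {0}.
δ(0,b) = {3}.
Union: {3}.
After b: {3}.
δ(3,a) = {1, 2}.
Union: {1, 2}.
After a: {1, 2}.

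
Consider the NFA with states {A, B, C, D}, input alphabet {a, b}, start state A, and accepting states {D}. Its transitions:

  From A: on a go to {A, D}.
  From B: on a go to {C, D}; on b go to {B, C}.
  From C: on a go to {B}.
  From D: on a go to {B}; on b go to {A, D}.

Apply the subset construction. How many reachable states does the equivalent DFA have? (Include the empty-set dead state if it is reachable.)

Start state of the DFA: {A}.
{A} --a--> {A, D}  [new]
{A} --b--> ∅  [new]
{A, D} --a--> {A, B, D}  [new]
{A, D} --b--> {A, D}  [seen]
∅ --a--> ∅  [seen]
∅ --b--> ∅  [seen]
{A, B, D} --a--> {A, B, C, D}  [new]
{A, B, D} --b--> {A, B, C, D}  [seen]
{A, B, C, D} --a--> {A, B, C, D}  [seen]
{A, B, C, D} --b--> {A, B, C, D}  [seen]
Reachable DFA states: {A}, {A, D}, ∅, {A, B, D}, {A, B, C, D}.

5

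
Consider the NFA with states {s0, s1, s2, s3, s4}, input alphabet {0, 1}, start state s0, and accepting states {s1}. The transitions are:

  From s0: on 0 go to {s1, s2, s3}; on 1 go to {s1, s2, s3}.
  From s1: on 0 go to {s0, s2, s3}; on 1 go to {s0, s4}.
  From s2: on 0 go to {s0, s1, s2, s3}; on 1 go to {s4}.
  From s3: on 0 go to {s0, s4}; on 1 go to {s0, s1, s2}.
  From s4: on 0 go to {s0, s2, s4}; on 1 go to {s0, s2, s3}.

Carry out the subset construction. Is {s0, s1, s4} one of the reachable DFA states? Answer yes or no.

Start state of the DFA: {s0}.
{s0} --0--> {s1, s2, s3}  [new]
{s0} --1--> {s1, s2, s3}  [seen]
{s1, s2, s3} --0--> {s0, s1, s2, s3, s4}  [new]
{s1, s2, s3} --1--> {s0, s1, s2, s4}  [new]
{s0, s1, s2, s3, s4} --0--> {s0, s1, s2, s3, s4}  [seen]
{s0, s1, s2, s3, s4} --1--> {s0, s1, s2, s3, s4}  [seen]
{s0, s1, s2, s4} --0--> {s0, s1, s2, s3, s4}  [seen]
{s0, s1, s2, s4} --1--> {s0, s1, s2, s3, s4}  [seen]
Reachable DFA states: {s0}, {s1, s2, s3}, {s0, s1, s2, s3, s4}, {s0, s1, s2, s4}.
{s0, s1, s4} is not among them.

no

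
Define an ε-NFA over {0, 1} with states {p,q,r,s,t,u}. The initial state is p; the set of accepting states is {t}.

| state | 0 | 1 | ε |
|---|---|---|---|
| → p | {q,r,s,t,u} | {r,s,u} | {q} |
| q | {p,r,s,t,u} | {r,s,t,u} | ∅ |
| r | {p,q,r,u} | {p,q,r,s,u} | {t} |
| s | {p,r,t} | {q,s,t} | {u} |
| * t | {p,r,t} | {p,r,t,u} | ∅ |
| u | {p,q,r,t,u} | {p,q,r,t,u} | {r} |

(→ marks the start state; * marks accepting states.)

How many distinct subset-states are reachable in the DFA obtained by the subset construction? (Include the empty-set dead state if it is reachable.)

Start state of the DFA: {p,q} (ε-closure of the NFA start).
{p,q} --0--> {p,q,r,s,t,u}  [new]
{p,q} --1--> {r,s,t,u}  [new]
{p,q,r,s,t,u} --0--> {p,q,r,s,t,u}  [seen]
{p,q,r,s,t,u} --1--> {p,q,r,s,t,u}  [seen]
{r,s,t,u} --0--> {p,q,r,t,u}  [new]
{r,s,t,u} --1--> {p,q,r,s,t,u}  [seen]
{p,q,r,t,u} --0--> {p,q,r,s,t,u}  [seen]
{p,q,r,t,u} --1--> {p,q,r,s,t,u}  [seen]
Reachable DFA states: {p,q}, {p,q,r,s,t,u}, {r,s,t,u}, {p,q,r,t,u}.

4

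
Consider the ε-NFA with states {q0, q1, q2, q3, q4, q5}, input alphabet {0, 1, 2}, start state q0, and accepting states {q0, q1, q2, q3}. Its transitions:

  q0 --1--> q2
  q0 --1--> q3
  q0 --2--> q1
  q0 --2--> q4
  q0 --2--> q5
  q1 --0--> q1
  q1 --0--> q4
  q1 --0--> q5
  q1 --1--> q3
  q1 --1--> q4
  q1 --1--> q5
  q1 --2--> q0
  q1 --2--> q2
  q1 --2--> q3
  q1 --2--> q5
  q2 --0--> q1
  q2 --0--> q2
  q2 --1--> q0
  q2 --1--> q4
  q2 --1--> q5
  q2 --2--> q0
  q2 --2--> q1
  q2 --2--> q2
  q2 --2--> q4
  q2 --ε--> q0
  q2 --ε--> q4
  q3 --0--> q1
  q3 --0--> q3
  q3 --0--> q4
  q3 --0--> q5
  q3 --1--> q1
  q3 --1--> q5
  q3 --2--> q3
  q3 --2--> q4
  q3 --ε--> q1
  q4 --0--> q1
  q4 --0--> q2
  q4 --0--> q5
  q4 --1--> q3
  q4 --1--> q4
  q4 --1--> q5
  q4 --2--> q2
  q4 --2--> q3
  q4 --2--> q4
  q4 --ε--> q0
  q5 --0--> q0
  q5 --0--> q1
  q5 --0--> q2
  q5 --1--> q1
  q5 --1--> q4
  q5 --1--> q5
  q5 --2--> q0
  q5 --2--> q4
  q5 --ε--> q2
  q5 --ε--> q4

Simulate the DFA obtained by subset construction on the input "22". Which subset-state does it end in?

{q0, q1, q2, q3, q4, q5}

Start: {q0}.
δ(q0,2) = {q1, q4, q5}.
Union: {q1, q4, q5}.
ε-closure gives {q0, q1, q2, q4, q5}.
After 2: {q0, q1, q2, q4, q5}.
δ(q0,2) = {q1, q4, q5}; δ(q1,2) = {q0, q2, q3, q5}; δ(q2,2) = {q0, q1, q2, q4}; δ(q4,2) = {q2, q3, q4}; δ(q5,2) = {q0, q4}.
Union: {q0, q1, q2, q3, q4, q5}.
After 2: {q0, q1, q2, q3, q4, q5}.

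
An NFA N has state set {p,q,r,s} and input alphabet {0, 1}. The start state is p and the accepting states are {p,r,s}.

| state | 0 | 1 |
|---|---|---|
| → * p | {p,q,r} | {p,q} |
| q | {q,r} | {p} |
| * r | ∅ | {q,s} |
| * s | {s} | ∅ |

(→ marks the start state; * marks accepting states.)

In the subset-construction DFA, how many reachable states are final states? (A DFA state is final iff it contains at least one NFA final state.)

Start state of the DFA: {p}.
{p} --0--> {p,q,r}  [new]
{p} --1--> {p,q}  [new]
{p,q,r} --0--> {p,q,r}  [seen]
{p,q,r} --1--> {p,q,s}  [new]
{p,q} --0--> {p,q,r}  [seen]
{p,q} --1--> {p,q}  [seen]
{p,q,s} --0--> {p,q,r,s}  [new]
{p,q,s} --1--> {p,q}  [seen]
{p,q,r,s} --0--> {p,q,r,s}  [seen]
{p,q,r,s} --1--> {p,q,s}  [seen]
Reachable DFA states: {p}, {p,q,r}, {p,q}, {p,q,s}, {p,q,r,s}.
Accepting DFA states (contain an NFA accepting state): {p}, {p,q,r}, {p,q}, {p,q,s}, {p,q,r,s}.

5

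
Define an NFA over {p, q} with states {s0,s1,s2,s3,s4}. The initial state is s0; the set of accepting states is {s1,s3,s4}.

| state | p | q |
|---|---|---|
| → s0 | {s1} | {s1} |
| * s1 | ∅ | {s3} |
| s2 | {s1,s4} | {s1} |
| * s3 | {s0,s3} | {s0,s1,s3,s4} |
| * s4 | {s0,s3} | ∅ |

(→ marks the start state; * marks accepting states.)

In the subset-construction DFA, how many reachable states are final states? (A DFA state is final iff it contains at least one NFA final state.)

5

Start state of the DFA: {s0}.
{s0} --p--> {s1}  [new]
{s0} --q--> {s1}  [seen]
{s1} --p--> ∅  [new]
{s1} --q--> {s3}  [new]
∅ --p--> ∅  [seen]
∅ --q--> ∅  [seen]
{s3} --p--> {s0,s3}  [new]
{s3} --q--> {s0,s1,s3,s4}  [new]
{s0,s3} --p--> {s0,s1,s3}  [new]
{s0,s3} --q--> {s0,s1,s3,s4}  [seen]
{s0,s1,s3,s4} --p--> {s0,s1,s3}  [seen]
{s0,s1,s3,s4} --q--> {s0,s1,s3,s4}  [seen]
{s0,s1,s3} --p--> {s0,s1,s3}  [seen]
{s0,s1,s3} --q--> {s0,s1,s3,s4}  [seen]
Reachable DFA states: {s0}, {s1}, ∅, {s3}, {s0,s3}, {s0,s1,s3,s4}, {s0,s1,s3}.
Accepting DFA states (contain an NFA accepting state): {s1}, {s3}, {s0,s3}, {s0,s1,s3,s4}, {s0,s1,s3}.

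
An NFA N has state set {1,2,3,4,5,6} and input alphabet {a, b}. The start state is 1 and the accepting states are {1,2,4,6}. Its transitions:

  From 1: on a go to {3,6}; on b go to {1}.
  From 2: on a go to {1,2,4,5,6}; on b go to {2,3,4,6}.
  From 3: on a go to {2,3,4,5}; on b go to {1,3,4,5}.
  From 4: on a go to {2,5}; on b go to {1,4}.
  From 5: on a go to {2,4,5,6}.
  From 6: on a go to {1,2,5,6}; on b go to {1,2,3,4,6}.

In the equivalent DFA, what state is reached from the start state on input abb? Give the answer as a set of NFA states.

Start: {1}.
δ(1,a) = {3,6}.
Union: {3,6}.
After a: {3,6}.
δ(3,b) = {1,3,4,5}; δ(6,b) = {1,2,3,4,6}.
Union: {1,2,3,4,5,6}.
After b: {1,2,3,4,5,6}.
δ(1,b) = {1}; δ(2,b) = {2,3,4,6}; δ(3,b) = {1,3,4,5}; δ(4,b) = {1,4}; δ(5,b) = ∅; δ(6,b) = {1,2,3,4,6}.
Union: {1,2,3,4,5,6}.
After b: {1,2,3,4,5,6}.

{1,2,3,4,5,6}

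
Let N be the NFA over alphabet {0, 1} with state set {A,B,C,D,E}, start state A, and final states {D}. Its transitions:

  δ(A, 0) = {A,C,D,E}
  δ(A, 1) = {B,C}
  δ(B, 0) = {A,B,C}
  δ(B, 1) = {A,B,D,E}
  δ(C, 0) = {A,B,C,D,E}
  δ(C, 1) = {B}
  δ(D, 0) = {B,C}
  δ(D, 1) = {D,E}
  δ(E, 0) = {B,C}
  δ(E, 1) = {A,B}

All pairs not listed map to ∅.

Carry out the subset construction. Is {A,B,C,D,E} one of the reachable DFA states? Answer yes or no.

Start state of the DFA: {A}.
{A} --0--> {A,C,D,E}  [new]
{A} --1--> {B,C}  [new]
{A,C,D,E} --0--> {A,B,C,D,E}  [new]
{A,C,D,E} --1--> {A,B,C,D,E}  [seen]
{B,C} --0--> {A,B,C,D,E}  [seen]
{B,C} --1--> {A,B,D,E}  [new]
{A,B,C,D,E} --0--> {A,B,C,D,E}  [seen]
{A,B,C,D,E} --1--> {A,B,C,D,E}  [seen]
{A,B,D,E} --0--> {A,B,C,D,E}  [seen]
{A,B,D,E} --1--> {A,B,C,D,E}  [seen]
Reachable DFA states: {A}, {A,C,D,E}, {B,C}, {A,B,C,D,E}, {A,B,D,E}.
{A,B,C,D,E} is among them.

yes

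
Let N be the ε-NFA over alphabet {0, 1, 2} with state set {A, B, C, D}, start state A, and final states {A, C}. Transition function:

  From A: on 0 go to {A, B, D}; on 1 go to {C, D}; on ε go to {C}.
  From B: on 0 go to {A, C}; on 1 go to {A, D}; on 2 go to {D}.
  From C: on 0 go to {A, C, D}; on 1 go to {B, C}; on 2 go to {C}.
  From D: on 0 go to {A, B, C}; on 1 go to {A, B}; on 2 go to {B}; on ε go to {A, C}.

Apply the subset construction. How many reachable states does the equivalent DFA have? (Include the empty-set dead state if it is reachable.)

Start state of the DFA: {A, C} (ε-closure of the NFA start).
{A, C} --0--> {A, B, C, D}  [new]
{A, C} --1--> {A, B, C, D}  [seen]
{A, C} --2--> {C}  [new]
{A, B, C, D} --0--> {A, B, C, D}  [seen]
{A, B, C, D} --1--> {A, B, C, D}  [seen]
{A, B, C, D} --2--> {A, B, C, D}  [seen]
{C} --0--> {A, C, D}  [new]
{C} --1--> {B, C}  [new]
{C} --2--> {C}  [seen]
{A, C, D} --0--> {A, B, C, D}  [seen]
{A, C, D} --1--> {A, B, C, D}  [seen]
{A, C, D} --2--> {B, C}  [seen]
{B, C} --0--> {A, C, D}  [seen]
{B, C} --1--> {A, B, C, D}  [seen]
{B, C} --2--> {A, C, D}  [seen]
Reachable DFA states: {A, C}, {A, B, C, D}, {C}, {A, C, D}, {B, C}.

5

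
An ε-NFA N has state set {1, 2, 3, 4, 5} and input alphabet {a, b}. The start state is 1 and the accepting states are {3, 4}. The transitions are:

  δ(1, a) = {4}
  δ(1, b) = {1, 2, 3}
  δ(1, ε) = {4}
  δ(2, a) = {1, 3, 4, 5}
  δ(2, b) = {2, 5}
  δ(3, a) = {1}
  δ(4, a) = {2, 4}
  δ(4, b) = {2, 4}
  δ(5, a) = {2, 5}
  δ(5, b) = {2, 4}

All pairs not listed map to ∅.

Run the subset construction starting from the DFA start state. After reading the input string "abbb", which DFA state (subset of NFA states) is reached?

Start: {1, 4}.
δ(1,a) = {4}; δ(4,a) = {2, 4}.
Union: {2, 4}.
After a: {2, 4}.
δ(2,b) = {2, 5}; δ(4,b) = {2, 4}.
Union: {2, 4, 5}.
After b: {2, 4, 5}.
δ(2,b) = {2, 5}; δ(4,b) = {2, 4}; δ(5,b) = {2, 4}.
Union: {2, 4, 5}.
After b: {2, 4, 5}.
δ(2,b) = {2, 5}; δ(4,b) = {2, 4}; δ(5,b) = {2, 4}.
Union: {2, 4, 5}.
After b: {2, 4, 5}.

{2, 4, 5}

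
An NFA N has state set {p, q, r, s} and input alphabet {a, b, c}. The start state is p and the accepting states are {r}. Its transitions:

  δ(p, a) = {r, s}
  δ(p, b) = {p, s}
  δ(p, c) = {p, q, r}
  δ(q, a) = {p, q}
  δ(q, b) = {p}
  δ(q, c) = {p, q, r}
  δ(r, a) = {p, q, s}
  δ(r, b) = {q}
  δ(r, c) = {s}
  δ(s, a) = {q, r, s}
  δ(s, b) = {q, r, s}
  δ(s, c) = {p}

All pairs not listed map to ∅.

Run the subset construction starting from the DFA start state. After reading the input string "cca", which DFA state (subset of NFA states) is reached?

Start: {p}.
δ(p,c) = {p, q, r}.
Union: {p, q, r}.
After c: {p, q, r}.
δ(p,c) = {p, q, r}; δ(q,c) = {p, q, r}; δ(r,c) = {s}.
Union: {p, q, r, s}.
After c: {p, q, r, s}.
δ(p,a) = {r, s}; δ(q,a) = {p, q}; δ(r,a) = {p, q, s}; δ(s,a) = {q, r, s}.
Union: {p, q, r, s}.
After a: {p, q, r, s}.

{p, q, r, s}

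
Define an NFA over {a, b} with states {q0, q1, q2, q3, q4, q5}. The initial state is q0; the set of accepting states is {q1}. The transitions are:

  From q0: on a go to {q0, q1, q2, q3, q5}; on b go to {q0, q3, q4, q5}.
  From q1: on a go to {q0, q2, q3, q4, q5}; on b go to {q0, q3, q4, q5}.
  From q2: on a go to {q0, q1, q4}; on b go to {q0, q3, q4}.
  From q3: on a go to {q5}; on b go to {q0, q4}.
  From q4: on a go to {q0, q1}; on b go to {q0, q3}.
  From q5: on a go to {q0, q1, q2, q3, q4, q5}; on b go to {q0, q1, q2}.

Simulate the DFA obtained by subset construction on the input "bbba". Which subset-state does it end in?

{q0, q1, q2, q3, q4, q5}

Start: {q0}.
δ(q0,b) = {q0, q3, q4, q5}.
Union: {q0, q3, q4, q5}.
After b: {q0, q3, q4, q5}.
δ(q0,b) = {q0, q3, q4, q5}; δ(q3,b) = {q0, q4}; δ(q4,b) = {q0, q3}; δ(q5,b) = {q0, q1, q2}.
Union: {q0, q1, q2, q3, q4, q5}.
After b: {q0, q1, q2, q3, q4, q5}.
δ(q0,b) = {q0, q3, q4, q5}; δ(q1,b) = {q0, q3, q4, q5}; δ(q2,b) = {q0, q3, q4}; δ(q3,b) = {q0, q4}; δ(q4,b) = {q0, q3}; δ(q5,b) = {q0, q1, q2}.
Union: {q0, q1, q2, q3, q4, q5}.
After b: {q0, q1, q2, q3, q4, q5}.
δ(q0,a) = {q0, q1, q2, q3, q5}; δ(q1,a) = {q0, q2, q3, q4, q5}; δ(q2,a) = {q0, q1, q4}; δ(q3,a) = {q5}; δ(q4,a) = {q0, q1}; δ(q5,a) = {q0, q1, q2, q3, q4, q5}.
Union: {q0, q1, q2, q3, q4, q5}.
After a: {q0, q1, q2, q3, q4, q5}.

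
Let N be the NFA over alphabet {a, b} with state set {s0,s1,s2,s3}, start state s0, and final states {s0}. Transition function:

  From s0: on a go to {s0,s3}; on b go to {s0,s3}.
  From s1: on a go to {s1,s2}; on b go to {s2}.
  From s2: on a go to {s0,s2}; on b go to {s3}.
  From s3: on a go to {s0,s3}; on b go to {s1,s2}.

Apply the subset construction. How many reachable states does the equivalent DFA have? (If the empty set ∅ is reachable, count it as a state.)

Start state of the DFA: {s0}.
{s0} --a--> {s0,s3}  [new]
{s0} --b--> {s0,s3}  [seen]
{s0,s3} --a--> {s0,s3}  [seen]
{s0,s3} --b--> {s0,s1,s2,s3}  [new]
{s0,s1,s2,s3} --a--> {s0,s1,s2,s3}  [seen]
{s0,s1,s2,s3} --b--> {s0,s1,s2,s3}  [seen]
Reachable DFA states: {s0}, {s0,s3}, {s0,s1,s2,s3}.

3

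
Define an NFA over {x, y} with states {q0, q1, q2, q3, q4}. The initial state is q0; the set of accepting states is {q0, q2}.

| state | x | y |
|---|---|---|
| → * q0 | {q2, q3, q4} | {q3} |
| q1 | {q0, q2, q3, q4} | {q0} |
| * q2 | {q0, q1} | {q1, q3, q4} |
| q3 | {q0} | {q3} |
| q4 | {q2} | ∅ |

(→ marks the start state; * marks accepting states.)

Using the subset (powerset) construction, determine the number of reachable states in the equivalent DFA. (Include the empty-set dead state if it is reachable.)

9

Start state of the DFA: {q0}.
{q0} --x--> {q2, q3, q4}  [new]
{q0} --y--> {q3}  [new]
{q2, q3, q4} --x--> {q0, q1, q2}  [new]
{q2, q3, q4} --y--> {q1, q3, q4}  [new]
{q3} --x--> {q0}  [seen]
{q3} --y--> {q3}  [seen]
{q0, q1, q2} --x--> {q0, q1, q2, q3, q4}  [new]
{q0, q1, q2} --y--> {q0, q1, q3, q4}  [new]
{q1, q3, q4} --x--> {q0, q2, q3, q4}  [new]
{q1, q3, q4} --y--> {q0, q3}  [new]
{q0, q1, q2, q3, q4} --x--> {q0, q1, q2, q3, q4}  [seen]
{q0, q1, q2, q3, q4} --y--> {q0, q1, q3, q4}  [seen]
{q0, q1, q3, q4} --x--> {q0, q2, q3, q4}  [seen]
{q0, q1, q3, q4} --y--> {q0, q3}  [seen]
{q0, q2, q3, q4} --x--> {q0, q1, q2, q3, q4}  [seen]
{q0, q2, q3, q4} --y--> {q1, q3, q4}  [seen]
{q0, q3} --x--> {q0, q2, q3, q4}  [seen]
{q0, q3} --y--> {q3}  [seen]
Reachable DFA states: {q0}, {q2, q3, q4}, {q3}, {q0, q1, q2}, {q1, q3, q4}, {q0, q1, q2, q3, q4}, {q0, q1, q3, q4}, {q0, q2, q3, q4}, {q0, q3}.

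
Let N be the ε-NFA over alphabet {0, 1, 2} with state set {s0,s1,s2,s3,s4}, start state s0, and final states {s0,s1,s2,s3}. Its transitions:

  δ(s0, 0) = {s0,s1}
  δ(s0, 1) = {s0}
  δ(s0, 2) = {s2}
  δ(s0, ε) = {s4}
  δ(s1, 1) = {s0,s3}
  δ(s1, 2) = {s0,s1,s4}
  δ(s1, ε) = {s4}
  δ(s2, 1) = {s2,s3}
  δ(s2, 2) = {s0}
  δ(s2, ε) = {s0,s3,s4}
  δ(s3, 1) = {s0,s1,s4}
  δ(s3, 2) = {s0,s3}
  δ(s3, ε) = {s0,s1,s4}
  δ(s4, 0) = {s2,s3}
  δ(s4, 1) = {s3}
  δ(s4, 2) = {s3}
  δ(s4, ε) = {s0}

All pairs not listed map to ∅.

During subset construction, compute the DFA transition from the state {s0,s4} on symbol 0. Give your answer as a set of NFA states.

{s0,s1,s2,s3,s4}

δ(s0,0) = {s0,s1}; δ(s4,0) = {s2,s3}.
Union: {s0,s1,s2,s3}.
ε-closure gives {s0,s1,s2,s3,s4}.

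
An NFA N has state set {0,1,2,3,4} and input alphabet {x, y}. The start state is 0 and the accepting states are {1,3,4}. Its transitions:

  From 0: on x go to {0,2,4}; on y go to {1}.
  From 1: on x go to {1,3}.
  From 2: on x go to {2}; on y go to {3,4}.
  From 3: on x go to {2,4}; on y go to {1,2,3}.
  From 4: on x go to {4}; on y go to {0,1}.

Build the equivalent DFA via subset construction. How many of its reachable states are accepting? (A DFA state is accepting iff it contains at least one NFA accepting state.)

8

Start state of the DFA: {0}.
{0} --x--> {0,2,4}  [new]
{0} --y--> {1}  [new]
{0,2,4} --x--> {0,2,4}  [seen]
{0,2,4} --y--> {0,1,3,4}  [new]
{1} --x--> {1,3}  [new]
{1} --y--> ∅  [new]
{0,1,3,4} --x--> {0,1,2,3,4}  [new]
{0,1,3,4} --y--> {0,1,2,3}  [new]
{1,3} --x--> {1,2,3,4}  [new]
{1,3} --y--> {1,2,3}  [new]
∅ --x--> ∅  [seen]
∅ --y--> ∅  [seen]
{0,1,2,3,4} --x--> {0,1,2,3,4}  [seen]
{0,1,2,3,4} --y--> {0,1,2,3,4}  [seen]
{0,1,2,3} --x--> {0,1,2,3,4}  [seen]
{0,1,2,3} --y--> {1,2,3,4}  [seen]
{1,2,3,4} --x--> {1,2,3,4}  [seen]
{1,2,3,4} --y--> {0,1,2,3,4}  [seen]
{1,2,3} --x--> {1,2,3,4}  [seen]
{1,2,3} --y--> {1,2,3,4}  [seen]
Reachable DFA states: {0}, {0,2,4}, {1}, {0,1,3,4}, {1,3}, ∅, {0,1,2,3,4}, {0,1,2,3}, {1,2,3,4}, {1,2,3}.
Accepting DFA states (contain an NFA accepting state): {0,2,4}, {1}, {0,1,3,4}, {1,3}, {0,1,2,3,4}, {0,1,2,3}, {1,2,3,4}, {1,2,3}.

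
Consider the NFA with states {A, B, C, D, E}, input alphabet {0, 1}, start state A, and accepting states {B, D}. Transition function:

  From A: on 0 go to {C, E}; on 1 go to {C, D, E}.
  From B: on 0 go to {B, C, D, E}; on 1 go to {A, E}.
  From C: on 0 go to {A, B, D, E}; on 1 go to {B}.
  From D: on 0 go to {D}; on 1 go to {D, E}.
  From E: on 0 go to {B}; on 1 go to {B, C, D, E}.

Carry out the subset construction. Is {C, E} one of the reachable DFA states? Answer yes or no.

Start state of the DFA: {A}.
{A} --0--> {C, E}  [new]
{A} --1--> {C, D, E}  [new]
{C, E} --0--> {A, B, D, E}  [new]
{C, E} --1--> {B, C, D, E}  [new]
{C, D, E} --0--> {A, B, D, E}  [seen]
{C, D, E} --1--> {B, C, D, E}  [seen]
{A, B, D, E} --0--> {B, C, D, E}  [seen]
{A, B, D, E} --1--> {A, B, C, D, E}  [new]
{B, C, D, E} --0--> {A, B, C, D, E}  [seen]
{B, C, D, E} --1--> {A, B, C, D, E}  [seen]
{A, B, C, D, E} --0--> {A, B, C, D, E}  [seen]
{A, B, C, D, E} --1--> {A, B, C, D, E}  [seen]
Reachable DFA states: {A}, {C, E}, {C, D, E}, {A, B, D, E}, {B, C, D, E}, {A, B, C, D, E}.
{C, E} is among them.

yes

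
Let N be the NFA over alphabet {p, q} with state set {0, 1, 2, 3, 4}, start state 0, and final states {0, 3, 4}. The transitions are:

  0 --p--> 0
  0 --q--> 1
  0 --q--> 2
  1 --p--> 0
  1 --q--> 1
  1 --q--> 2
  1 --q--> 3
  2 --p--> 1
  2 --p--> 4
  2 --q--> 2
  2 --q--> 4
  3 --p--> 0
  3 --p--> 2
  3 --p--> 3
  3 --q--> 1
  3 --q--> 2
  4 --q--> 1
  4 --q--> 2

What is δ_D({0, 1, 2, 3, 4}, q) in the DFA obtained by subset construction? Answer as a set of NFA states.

δ(0,q) = {1, 2}; δ(1,q) = {1, 2, 3}; δ(2,q) = {2, 4}; δ(3,q) = {1, 2}; δ(4,q) = {1, 2}.
Union: {1, 2, 3, 4}.

{1, 2, 3, 4}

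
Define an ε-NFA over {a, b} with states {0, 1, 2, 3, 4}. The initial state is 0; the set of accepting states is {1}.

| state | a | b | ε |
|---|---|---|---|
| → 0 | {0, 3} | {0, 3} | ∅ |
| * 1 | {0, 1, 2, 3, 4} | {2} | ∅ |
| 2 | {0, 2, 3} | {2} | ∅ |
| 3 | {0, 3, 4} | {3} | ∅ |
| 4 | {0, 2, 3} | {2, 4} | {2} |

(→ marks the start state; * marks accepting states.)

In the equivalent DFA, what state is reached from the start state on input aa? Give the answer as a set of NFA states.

{0, 2, 3, 4}

Start: {0}.
δ(0,a) = {0, 3}.
Union: {0, 3}.
After a: {0, 3}.
δ(0,a) = {0, 3}; δ(3,a) = {0, 3, 4}.
Union: {0, 3, 4}.
ε-closure gives {0, 2, 3, 4}.
After a: {0, 2, 3, 4}.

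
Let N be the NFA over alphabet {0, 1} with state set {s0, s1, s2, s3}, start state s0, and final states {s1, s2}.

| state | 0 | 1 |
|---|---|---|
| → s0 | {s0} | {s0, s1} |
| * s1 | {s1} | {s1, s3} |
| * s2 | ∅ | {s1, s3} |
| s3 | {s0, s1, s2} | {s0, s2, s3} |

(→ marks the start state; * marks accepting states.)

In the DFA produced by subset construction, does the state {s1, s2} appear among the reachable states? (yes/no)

no

Start state of the DFA: {s0}.
{s0} --0--> {s0}  [seen]
{s0} --1--> {s0, s1}  [new]
{s0, s1} --0--> {s0, s1}  [seen]
{s0, s1} --1--> {s0, s1, s3}  [new]
{s0, s1, s3} --0--> {s0, s1, s2}  [new]
{s0, s1, s3} --1--> {s0, s1, s2, s3}  [new]
{s0, s1, s2} --0--> {s0, s1}  [seen]
{s0, s1, s2} --1--> {s0, s1, s3}  [seen]
{s0, s1, s2, s3} --0--> {s0, s1, s2}  [seen]
{s0, s1, s2, s3} --1--> {s0, s1, s2, s3}  [seen]
Reachable DFA states: {s0}, {s0, s1}, {s0, s1, s3}, {s0, s1, s2}, {s0, s1, s2, s3}.
{s1, s2} is not among them.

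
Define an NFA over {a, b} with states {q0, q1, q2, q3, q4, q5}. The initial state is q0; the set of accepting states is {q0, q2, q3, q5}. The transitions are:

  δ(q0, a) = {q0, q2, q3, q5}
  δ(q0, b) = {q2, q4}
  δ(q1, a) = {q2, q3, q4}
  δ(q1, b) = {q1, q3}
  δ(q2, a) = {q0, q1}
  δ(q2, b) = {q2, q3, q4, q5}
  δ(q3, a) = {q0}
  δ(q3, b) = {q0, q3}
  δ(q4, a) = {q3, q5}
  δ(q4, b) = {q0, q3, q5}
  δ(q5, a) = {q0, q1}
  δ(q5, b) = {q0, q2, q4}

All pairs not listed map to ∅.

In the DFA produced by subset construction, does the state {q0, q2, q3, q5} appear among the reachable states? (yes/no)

yes

Start state of the DFA: {q0}.
{q0} --a--> {q0, q2, q3, q5}  [new]
{q0} --b--> {q2, q4}  [new]
{q0, q2, q3, q5} --a--> {q0, q1, q2, q3, q5}  [new]
{q0, q2, q3, q5} --b--> {q0, q2, q3, q4, q5}  [new]
{q2, q4} --a--> {q0, q1, q3, q5}  [new]
{q2, q4} --b--> {q0, q2, q3, q4, q5}  [seen]
{q0, q1, q2, q3, q5} --a--> {q0, q1, q2, q3, q4, q5}  [new]
{q0, q1, q2, q3, q5} --b--> {q0, q1, q2, q3, q4, q5}  [seen]
{q0, q2, q3, q4, q5} --a--> {q0, q1, q2, q3, q5}  [seen]
{q0, q2, q3, q4, q5} --b--> {q0, q2, q3, q4, q5}  [seen]
{q0, q1, q3, q5} --a--> {q0, q1, q2, q3, q4, q5}  [seen]
{q0, q1, q3, q5} --b--> {q0, q1, q2, q3, q4}  [new]
{q0, q1, q2, q3, q4, q5} --a--> {q0, q1, q2, q3, q4, q5}  [seen]
{q0, q1, q2, q3, q4, q5} --b--> {q0, q1, q2, q3, q4, q5}  [seen]
{q0, q1, q2, q3, q4} --a--> {q0, q1, q2, q3, q4, q5}  [seen]
{q0, q1, q2, q3, q4} --b--> {q0, q1, q2, q3, q4, q5}  [seen]
Reachable DFA states: {q0}, {q0, q2, q3, q5}, {q2, q4}, {q0, q1, q2, q3, q5}, {q0, q2, q3, q4, q5}, {q0, q1, q3, q5}, {q0, q1, q2, q3, q4, q5}, {q0, q1, q2, q3, q4}.
{q0, q2, q3, q5} is among them.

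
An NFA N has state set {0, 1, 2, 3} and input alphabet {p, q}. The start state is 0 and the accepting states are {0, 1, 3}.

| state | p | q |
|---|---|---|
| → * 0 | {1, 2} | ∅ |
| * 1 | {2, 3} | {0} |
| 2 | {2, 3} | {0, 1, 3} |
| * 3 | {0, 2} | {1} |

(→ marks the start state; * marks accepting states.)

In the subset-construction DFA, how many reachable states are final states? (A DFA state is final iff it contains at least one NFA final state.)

Start state of the DFA: {0}.
{0} --p--> {1, 2}  [new]
{0} --q--> ∅  [new]
{1, 2} --p--> {2, 3}  [new]
{1, 2} --q--> {0, 1, 3}  [new]
∅ --p--> ∅  [seen]
∅ --q--> ∅  [seen]
{2, 3} --p--> {0, 2, 3}  [new]
{2, 3} --q--> {0, 1, 3}  [seen]
{0, 1, 3} --p--> {0, 1, 2, 3}  [new]
{0, 1, 3} --q--> {0, 1}  [new]
{0, 2, 3} --p--> {0, 1, 2, 3}  [seen]
{0, 2, 3} --q--> {0, 1, 3}  [seen]
{0, 1, 2, 3} --p--> {0, 1, 2, 3}  [seen]
{0, 1, 2, 3} --q--> {0, 1, 3}  [seen]
{0, 1} --p--> {1, 2, 3}  [new]
{0, 1} --q--> {0}  [seen]
{1, 2, 3} --p--> {0, 2, 3}  [seen]
{1, 2, 3} --q--> {0, 1, 3}  [seen]
Reachable DFA states: {0}, {1, 2}, ∅, {2, 3}, {0, 1, 3}, {0, 2, 3}, {0, 1, 2, 3}, {0, 1}, {1, 2, 3}.
Accepting DFA states (contain an NFA accepting state): {0}, {1, 2}, {2, 3}, {0, 1, 3}, {0, 2, 3}, {0, 1, 2, 3}, {0, 1}, {1, 2, 3}.

8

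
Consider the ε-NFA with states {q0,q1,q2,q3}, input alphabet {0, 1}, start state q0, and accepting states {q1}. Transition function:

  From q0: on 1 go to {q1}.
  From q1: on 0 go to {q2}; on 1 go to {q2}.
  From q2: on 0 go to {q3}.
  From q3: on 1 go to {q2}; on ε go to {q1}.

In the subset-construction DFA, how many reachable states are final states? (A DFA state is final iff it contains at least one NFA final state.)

2

Start state of the DFA: {q0} (ε-closure of the NFA start).
{q0} --0--> ∅  [new]
{q0} --1--> {q1}  [new]
∅ --0--> ∅  [seen]
∅ --1--> ∅  [seen]
{q1} --0--> {q2}  [new]
{q1} --1--> {q2}  [seen]
{q2} --0--> {q1,q3}  [new]
{q2} --1--> ∅  [seen]
{q1,q3} --0--> {q2}  [seen]
{q1,q3} --1--> {q2}  [seen]
Reachable DFA states: {q0}, ∅, {q1}, {q2}, {q1,q3}.
Accepting DFA states (contain an NFA accepting state): {q1}, {q1,q3}.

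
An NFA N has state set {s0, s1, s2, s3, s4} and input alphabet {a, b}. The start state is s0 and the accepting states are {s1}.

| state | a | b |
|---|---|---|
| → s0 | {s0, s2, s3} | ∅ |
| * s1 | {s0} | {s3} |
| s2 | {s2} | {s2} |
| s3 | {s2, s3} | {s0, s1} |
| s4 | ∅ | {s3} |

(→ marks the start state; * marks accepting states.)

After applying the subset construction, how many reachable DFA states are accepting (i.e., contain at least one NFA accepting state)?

Start state of the DFA: {s0}.
{s0} --a--> {s0, s2, s3}  [new]
{s0} --b--> ∅  [new]
{s0, s2, s3} --a--> {s0, s2, s3}  [seen]
{s0, s2, s3} --b--> {s0, s1, s2}  [new]
∅ --a--> ∅  [seen]
∅ --b--> ∅  [seen]
{s0, s1, s2} --a--> {s0, s2, s3}  [seen]
{s0, s1, s2} --b--> {s2, s3}  [new]
{s2, s3} --a--> {s2, s3}  [seen]
{s2, s3} --b--> {s0, s1, s2}  [seen]
Reachable DFA states: {s0}, {s0, s2, s3}, ∅, {s0, s1, s2}, {s2, s3}.
Accepting DFA states (contain an NFA accepting state): {s0, s1, s2}.

1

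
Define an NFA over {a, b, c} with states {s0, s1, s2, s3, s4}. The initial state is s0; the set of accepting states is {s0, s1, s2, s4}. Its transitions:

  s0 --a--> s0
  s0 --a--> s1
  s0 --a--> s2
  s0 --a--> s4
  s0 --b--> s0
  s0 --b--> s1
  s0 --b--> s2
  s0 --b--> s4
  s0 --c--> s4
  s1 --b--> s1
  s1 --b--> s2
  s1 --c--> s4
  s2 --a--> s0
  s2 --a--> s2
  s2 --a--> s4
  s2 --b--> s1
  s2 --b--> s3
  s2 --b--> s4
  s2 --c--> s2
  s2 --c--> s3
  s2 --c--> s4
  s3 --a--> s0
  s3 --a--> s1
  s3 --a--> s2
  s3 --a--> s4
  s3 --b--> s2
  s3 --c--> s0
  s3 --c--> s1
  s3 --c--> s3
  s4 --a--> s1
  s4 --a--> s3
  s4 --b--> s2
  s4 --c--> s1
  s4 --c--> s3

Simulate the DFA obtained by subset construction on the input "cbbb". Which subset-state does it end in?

Start: {s0}.
δ(s0,c) = {s4}.
Union: {s4}.
After c: {s4}.
δ(s4,b) = {s2}.
Union: {s2}.
After b: {s2}.
δ(s2,b) = {s1, s3, s4}.
Union: {s1, s3, s4}.
After b: {s1, s3, s4}.
δ(s1,b) = {s1, s2}; δ(s3,b) = {s2}; δ(s4,b) = {s2}.
Union: {s1, s2}.
After b: {s1, s2}.

{s1, s2}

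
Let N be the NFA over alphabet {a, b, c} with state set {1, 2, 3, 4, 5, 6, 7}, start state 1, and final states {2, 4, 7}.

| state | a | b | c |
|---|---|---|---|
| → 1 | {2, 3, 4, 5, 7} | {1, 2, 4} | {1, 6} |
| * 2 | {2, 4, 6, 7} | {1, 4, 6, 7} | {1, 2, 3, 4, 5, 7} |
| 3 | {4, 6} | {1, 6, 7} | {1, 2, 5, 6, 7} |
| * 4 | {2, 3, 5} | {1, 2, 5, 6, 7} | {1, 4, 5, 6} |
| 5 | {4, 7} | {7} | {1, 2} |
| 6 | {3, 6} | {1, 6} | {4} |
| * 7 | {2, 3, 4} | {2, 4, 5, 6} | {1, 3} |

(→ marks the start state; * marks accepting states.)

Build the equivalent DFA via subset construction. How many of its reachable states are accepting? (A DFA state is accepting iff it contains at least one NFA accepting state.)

9

Start state of the DFA: {1}.
{1} --a--> {2, 3, 4, 5, 7}  [new]
{1} --b--> {1, 2, 4}  [new]
{1} --c--> {1, 6}  [new]
{2, 3, 4, 5, 7} --a--> {2, 3, 4, 5, 6, 7}  [new]
{2, 3, 4, 5, 7} --b--> {1, 2, 4, 5, 6, 7}  [new]
{2, 3, 4, 5, 7} --c--> {1, 2, 3, 4, 5, 6, 7}  [new]
{1, 2, 4} --a--> {2, 3, 4, 5, 6, 7}  [seen]
{1, 2, 4} --b--> {1, 2, 4, 5, 6, 7}  [seen]
{1, 2, 4} --c--> {1, 2, 3, 4, 5, 6, 7}  [seen]
{1, 6} --a--> {2, 3, 4, 5, 6, 7}  [seen]
{1, 6} --b--> {1, 2, 4, 6}  [new]
{1, 6} --c--> {1, 4, 6}  [new]
{2, 3, 4, 5, 6, 7} --a--> {2, 3, 4, 5, 6, 7}  [seen]
{2, 3, 4, 5, 6, 7} --b--> {1, 2, 4, 5, 6, 7}  [seen]
{2, 3, 4, 5, 6, 7} --c--> {1, 2, 3, 4, 5, 6, 7}  [seen]
{1, 2, 4, 5, 6, 7} --a--> {2, 3, 4, 5, 6, 7}  [seen]
{1, 2, 4, 5, 6, 7} --b--> {1, 2, 4, 5, 6, 7}  [seen]
{1, 2, 4, 5, 6, 7} --c--> {1, 2, 3, 4, 5, 6, 7}  [seen]
{1, 2, 3, 4, 5, 6, 7} --a--> {2, 3, 4, 5, 6, 7}  [seen]
{1, 2, 3, 4, 5, 6, 7} --b--> {1, 2, 4, 5, 6, 7}  [seen]
{1, 2, 3, 4, 5, 6, 7} --c--> {1, 2, 3, 4, 5, 6, 7}  [seen]
{1, 2, 4, 6} --a--> {2, 3, 4, 5, 6, 7}  [seen]
{1, 2, 4, 6} --b--> {1, 2, 4, 5, 6, 7}  [seen]
{1, 2, 4, 6} --c--> {1, 2, 3, 4, 5, 6, 7}  [seen]
{1, 4, 6} --a--> {2, 3, 4, 5, 6, 7}  [seen]
{1, 4, 6} --b--> {1, 2, 4, 5, 6, 7}  [seen]
{1, 4, 6} --c--> {1, 4, 5, 6}  [new]
{1, 4, 5, 6} --a--> {2, 3, 4, 5, 6, 7}  [seen]
{1, 4, 5, 6} --b--> {1, 2, 4, 5, 6, 7}  [seen]
{1, 4, 5, 6} --c--> {1, 2, 4, 5, 6}  [new]
{1, 2, 4, 5, 6} --a--> {2, 3, 4, 5, 6, 7}  [seen]
{1, 2, 4, 5, 6} --b--> {1, 2, 4, 5, 6, 7}  [seen]
{1, 2, 4, 5, 6} --c--> {1, 2, 3, 4, 5, 6, 7}  [seen]
Reachable DFA states: {1}, {2, 3, 4, 5, 7}, {1, 2, 4}, {1, 6}, {2, 3, 4, 5, 6, 7}, {1, 2, 4, 5, 6, 7}, {1, 2, 3, 4, 5, 6, 7}, {1, 2, 4, 6}, {1, 4, 6}, {1, 4, 5, 6}, {1, 2, 4, 5, 6}.
Accepting DFA states (contain an NFA accepting state): {2, 3, 4, 5, 7}, {1, 2, 4}, {2, 3, 4, 5, 6, 7}, {1, 2, 4, 5, 6, 7}, {1, 2, 3, 4, 5, 6, 7}, {1, 2, 4, 6}, {1, 4, 6}, {1, 4, 5, 6}, {1, 2, 4, 5, 6}.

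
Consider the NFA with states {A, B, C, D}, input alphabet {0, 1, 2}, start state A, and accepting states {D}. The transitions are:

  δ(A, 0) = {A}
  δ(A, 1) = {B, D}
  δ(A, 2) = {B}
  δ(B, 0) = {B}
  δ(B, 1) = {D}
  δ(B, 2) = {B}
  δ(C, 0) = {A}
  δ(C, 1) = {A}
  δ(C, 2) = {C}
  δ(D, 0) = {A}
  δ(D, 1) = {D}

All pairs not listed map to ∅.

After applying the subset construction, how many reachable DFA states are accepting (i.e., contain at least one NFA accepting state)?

2

Start state of the DFA: {A}.
{A} --0--> {A}  [seen]
{A} --1--> {B, D}  [new]
{A} --2--> {B}  [new]
{B, D} --0--> {A, B}  [new]
{B, D} --1--> {D}  [new]
{B, D} --2--> {B}  [seen]
{B} --0--> {B}  [seen]
{B} --1--> {D}  [seen]
{B} --2--> {B}  [seen]
{A, B} --0--> {A, B}  [seen]
{A, B} --1--> {B, D}  [seen]
{A, B} --2--> {B}  [seen]
{D} --0--> {A}  [seen]
{D} --1--> {D}  [seen]
{D} --2--> ∅  [new]
∅ --0--> ∅  [seen]
∅ --1--> ∅  [seen]
∅ --2--> ∅  [seen]
Reachable DFA states: {A}, {B, D}, {B}, {A, B}, {D}, ∅.
Accepting DFA states (contain an NFA accepting state): {B, D}, {D}.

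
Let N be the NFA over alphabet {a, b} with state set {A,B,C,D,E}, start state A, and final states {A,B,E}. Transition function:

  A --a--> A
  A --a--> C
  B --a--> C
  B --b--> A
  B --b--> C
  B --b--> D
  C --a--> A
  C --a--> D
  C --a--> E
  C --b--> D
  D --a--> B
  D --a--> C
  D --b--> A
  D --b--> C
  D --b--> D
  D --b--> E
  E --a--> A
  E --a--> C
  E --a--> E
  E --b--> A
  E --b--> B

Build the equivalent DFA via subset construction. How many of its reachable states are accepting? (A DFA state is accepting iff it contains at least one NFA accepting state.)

6

Start state of the DFA: {A}.
{A} --a--> {A,C}  [new]
{A} --b--> ∅  [new]
{A,C} --a--> {A,C,D,E}  [new]
{A,C} --b--> {D}  [new]
∅ --a--> ∅  [seen]
∅ --b--> ∅  [seen]
{A,C,D,E} --a--> {A,B,C,D,E}  [new]
{A,C,D,E} --b--> {A,B,C,D,E}  [seen]
{D} --a--> {B,C}  [new]
{D} --b--> {A,C,D,E}  [seen]
{A,B,C,D,E} --a--> {A,B,C,D,E}  [seen]
{A,B,C,D,E} --b--> {A,B,C,D,E}  [seen]
{B,C} --a--> {A,C,D,E}  [seen]
{B,C} --b--> {A,C,D}  [new]
{A,C,D} --a--> {A,B,C,D,E}  [seen]
{A,C,D} --b--> {A,C,D,E}  [seen]
Reachable DFA states: {A}, {A,C}, ∅, {A,C,D,E}, {D}, {A,B,C,D,E}, {B,C}, {A,C,D}.
Accepting DFA states (contain an NFA accepting state): {A}, {A,C}, {A,C,D,E}, {A,B,C,D,E}, {B,C}, {A,C,D}.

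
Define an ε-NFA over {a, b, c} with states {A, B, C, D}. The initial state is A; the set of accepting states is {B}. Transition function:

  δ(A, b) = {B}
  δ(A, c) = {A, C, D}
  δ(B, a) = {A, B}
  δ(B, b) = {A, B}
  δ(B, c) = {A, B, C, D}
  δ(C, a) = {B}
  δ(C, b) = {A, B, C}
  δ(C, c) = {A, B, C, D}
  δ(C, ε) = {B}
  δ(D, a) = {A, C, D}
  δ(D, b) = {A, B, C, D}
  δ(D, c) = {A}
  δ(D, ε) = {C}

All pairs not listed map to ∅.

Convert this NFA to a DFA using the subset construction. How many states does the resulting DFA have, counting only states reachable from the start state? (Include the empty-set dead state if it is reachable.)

5

Start state of the DFA: {A} (ε-closure of the NFA start).
{A} --a--> ∅  [new]
{A} --b--> {B}  [new]
{A} --c--> {A, B, C, D}  [new]
∅ --a--> ∅  [seen]
∅ --b--> ∅  [seen]
∅ --c--> ∅  [seen]
{B} --a--> {A, B}  [new]
{B} --b--> {A, B}  [seen]
{B} --c--> {A, B, C, D}  [seen]
{A, B, C, D} --a--> {A, B, C, D}  [seen]
{A, B, C, D} --b--> {A, B, C, D}  [seen]
{A, B, C, D} --c--> {A, B, C, D}  [seen]
{A, B} --a--> {A, B}  [seen]
{A, B} --b--> {A, B}  [seen]
{A, B} --c--> {A, B, C, D}  [seen]
Reachable DFA states: {A}, ∅, {B}, {A, B, C, D}, {A, B}.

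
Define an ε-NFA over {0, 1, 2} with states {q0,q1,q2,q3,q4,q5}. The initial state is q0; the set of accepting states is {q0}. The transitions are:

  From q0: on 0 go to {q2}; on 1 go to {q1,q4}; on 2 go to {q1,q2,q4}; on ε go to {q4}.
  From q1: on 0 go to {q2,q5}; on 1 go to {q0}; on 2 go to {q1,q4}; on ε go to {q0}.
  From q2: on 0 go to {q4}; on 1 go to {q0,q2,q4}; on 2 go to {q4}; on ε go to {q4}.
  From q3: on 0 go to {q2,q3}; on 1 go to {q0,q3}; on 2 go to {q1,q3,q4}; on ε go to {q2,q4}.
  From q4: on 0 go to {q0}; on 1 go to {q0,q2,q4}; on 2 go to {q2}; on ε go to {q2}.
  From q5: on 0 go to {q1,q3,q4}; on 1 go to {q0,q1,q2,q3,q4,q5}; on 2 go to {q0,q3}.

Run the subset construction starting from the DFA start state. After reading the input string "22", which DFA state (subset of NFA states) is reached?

Start: {q0,q2,q4}.
δ(q0,2) = {q1,q2,q4}; δ(q2,2) = {q4}; δ(q4,2) = {q2}.
Union: {q1,q2,q4}.
ε-closure gives {q0,q1,q2,q4}.
After 2: {q0,q1,q2,q4}.
δ(q0,2) = {q1,q2,q4}; δ(q1,2) = {q1,q4}; δ(q2,2) = {q4}; δ(q4,2) = {q2}.
Union: {q1,q2,q4}.
ε-closure gives {q0,q1,q2,q4}.
After 2: {q0,q1,q2,q4}.

{q0,q1,q2,q4}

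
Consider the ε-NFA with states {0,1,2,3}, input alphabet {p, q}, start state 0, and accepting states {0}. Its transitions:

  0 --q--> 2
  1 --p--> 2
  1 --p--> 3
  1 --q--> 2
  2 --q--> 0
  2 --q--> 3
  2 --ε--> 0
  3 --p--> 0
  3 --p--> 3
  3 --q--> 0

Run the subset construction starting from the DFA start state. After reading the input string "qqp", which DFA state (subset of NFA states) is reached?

Start: {0}.
δ(0,q) = {2}.
Union: {2}.
ε-closure gives {0,2}.
After q: {0,2}.
δ(0,q) = {2}; δ(2,q) = {0,3}.
Union: {0,2,3}.
After q: {0,2,3}.
δ(0,p) = ∅; δ(2,p) = ∅; δ(3,p) = {0,3}.
Union: {0,3}.
After p: {0,3}.

{0,3}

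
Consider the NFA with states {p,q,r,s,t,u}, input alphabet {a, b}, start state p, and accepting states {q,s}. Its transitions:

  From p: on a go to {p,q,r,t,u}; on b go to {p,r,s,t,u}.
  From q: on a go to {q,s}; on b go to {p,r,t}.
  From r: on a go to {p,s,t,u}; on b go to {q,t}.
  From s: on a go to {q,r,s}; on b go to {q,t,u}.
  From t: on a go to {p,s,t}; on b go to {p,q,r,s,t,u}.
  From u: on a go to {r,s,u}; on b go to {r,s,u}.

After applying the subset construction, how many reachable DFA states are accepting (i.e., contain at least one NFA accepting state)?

3

Start state of the DFA: {p}.
{p} --a--> {p,q,r,t,u}  [new]
{p} --b--> {p,r,s,t,u}  [new]
{p,q,r,t,u} --a--> {p,q,r,s,t,u}  [new]
{p,q,r,t,u} --b--> {p,q,r,s,t,u}  [seen]
{p,r,s,t,u} --a--> {p,q,r,s,t,u}  [seen]
{p,r,s,t,u} --b--> {p,q,r,s,t,u}  [seen]
{p,q,r,s,t,u} --a--> {p,q,r,s,t,u}  [seen]
{p,q,r,s,t,u} --b--> {p,q,r,s,t,u}  [seen]
Reachable DFA states: {p}, {p,q,r,t,u}, {p,r,s,t,u}, {p,q,r,s,t,u}.
Accepting DFA states (contain an NFA accepting state): {p,q,r,t,u}, {p,r,s,t,u}, {p,q,r,s,t,u}.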